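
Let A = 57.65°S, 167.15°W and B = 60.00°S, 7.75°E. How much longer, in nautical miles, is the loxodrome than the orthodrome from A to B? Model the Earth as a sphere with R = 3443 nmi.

1697 nmi

Great circle: cos σ = sin φ₁ sin φ₂ + cos φ₁ cos φ₂ cos Δλ,  σ = 1.0870 rad → d_gc = 3742.6 nmi
Rhumb line: Δψ = -0.0793, q = Δφ/Δψ = 0.5174, d_rh = R√(Δφ²+q²Δλ²) = 5439.9 nmi
Excess = 5439.9 − 3742.6 = 1697.3 ≈ 1697 nmi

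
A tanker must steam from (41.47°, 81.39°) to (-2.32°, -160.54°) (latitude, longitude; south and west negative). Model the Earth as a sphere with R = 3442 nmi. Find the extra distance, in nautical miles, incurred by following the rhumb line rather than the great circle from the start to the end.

Great circle: cos σ = sin φ₁ sin φ₂ + cos φ₁ cos φ₂ cos Δλ,  σ = 1.9596 rad → d_gc = 6745.0 nmi
Rhumb line: Δψ = -0.8373, q = Δφ/Δψ = 0.9128, d_rh = R√(Δφ²+q²Δλ²) = 6988.6 nmi
Excess = 6988.6 − 6745.0 = 243.6 ≈ 244 nmi

244 nmi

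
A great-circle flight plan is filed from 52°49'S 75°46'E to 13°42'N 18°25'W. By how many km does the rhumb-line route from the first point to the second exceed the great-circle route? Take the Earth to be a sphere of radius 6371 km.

258 km

Great circle: cos σ = sin φ₁ sin φ₂ + cos φ₁ cos φ₂ cos Δλ,  σ = 1.8044 rad → d_gc = 11496.1 km
Rhumb line: Δψ = +1.3309, q = Δφ/Δψ = 0.8723, d_rh = R√(Δφ²+q²Δλ²) = 11753.8 km
Excess = 11753.8 − 11496.1 = 257.7 ≈ 258 km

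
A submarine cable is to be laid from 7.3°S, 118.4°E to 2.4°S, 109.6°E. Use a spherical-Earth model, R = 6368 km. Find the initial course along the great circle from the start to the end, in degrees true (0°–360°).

N = sin Δλ·cos φ₂ = -0.1529;  D = cos φ₁ sin φ₂ − sin φ₁ cos φ₂ cos Δλ = +0.0839
initial course = atan2(N, D) = 298.77°

298.8°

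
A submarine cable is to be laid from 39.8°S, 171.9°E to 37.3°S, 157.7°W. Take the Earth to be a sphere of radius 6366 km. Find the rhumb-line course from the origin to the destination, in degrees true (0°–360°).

84.0°

Δψ = ln[tan(π/4+φ₂/2)/tan(π/4+φ₁/2)] = +0.0558
Δλ = +0.5306 rad (taken the short way round)
course = atan2(Δλ, Δψ) = 84.00°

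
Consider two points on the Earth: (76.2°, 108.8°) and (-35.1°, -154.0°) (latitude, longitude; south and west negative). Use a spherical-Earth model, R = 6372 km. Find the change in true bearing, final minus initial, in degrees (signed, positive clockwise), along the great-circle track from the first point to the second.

+70.4°

At departure: θ₁ = atan2(sin Δλ cos φ₂, cos φ₁ sin φ₂ − sin φ₁ cos φ₂ cos Δλ) = 92.65°
At arrival: θ₂ = atan2(sin Δλ cos φ₁, −cos φ₂ sin φ₁ + sin φ₂ cos φ₁ cos Δλ) = 163.07°
Δθ = θ₂ − θ₁ = +70.4°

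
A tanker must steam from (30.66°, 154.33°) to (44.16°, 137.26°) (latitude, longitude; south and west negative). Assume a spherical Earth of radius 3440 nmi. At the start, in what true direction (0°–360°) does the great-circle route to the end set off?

N = sin Δλ·cos φ₂ = -0.2106;  D = cos φ₁ sin φ₂ − sin φ₁ cos φ₂ cos Δλ = +0.2496
initial course = atan2(N, D) = 319.84°

319.8°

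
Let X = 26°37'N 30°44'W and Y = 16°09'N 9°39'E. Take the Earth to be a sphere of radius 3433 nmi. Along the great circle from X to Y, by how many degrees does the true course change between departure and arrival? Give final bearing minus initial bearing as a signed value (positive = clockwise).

Initial bearing θ₁ = atan2(sin Δλ cos φ₂, cos φ₁ sin φ₂ − sin φ₁ cos φ₂ cos Δλ) = 97.25°
Final bearing θ₂ = (initial bearing from the destination back to the start) + 180° = 112.58°
Δθ = θ₂ − θ₁ = +15.3°

+15.3°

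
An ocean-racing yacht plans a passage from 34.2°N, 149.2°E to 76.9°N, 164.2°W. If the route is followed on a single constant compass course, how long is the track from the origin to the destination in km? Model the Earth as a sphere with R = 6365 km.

Rhumb course C = atan2(Δλ, Δψ) with Δψ = ln[tan(π/4+φ₂/2)/tan(π/4+φ₁/2)] = +1.5285, Δλ = +0.8133 → C = 28.02°
d = R·|Δφ| / |cos C| = 6365·0.74526 / 0.88280 = 5373 km

5373 km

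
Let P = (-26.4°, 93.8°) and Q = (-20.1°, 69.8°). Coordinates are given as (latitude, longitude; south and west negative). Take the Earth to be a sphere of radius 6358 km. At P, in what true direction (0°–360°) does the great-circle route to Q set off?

θ = atan2( sin Δλ·cos φ₂ ,  cos φ₁ sin φ₂ − sin φ₁ cos φ₂ cos Δλ )
  = atan2(-0.3820, +0.0736) = 280.91°

280.9°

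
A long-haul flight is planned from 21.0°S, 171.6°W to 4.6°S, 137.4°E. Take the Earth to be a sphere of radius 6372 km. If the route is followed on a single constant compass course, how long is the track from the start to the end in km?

Δψ = ln[tan(π/4+φ₂/2)/tan(π/4+φ₁/2)] = +0.2946;  Δφ = +0.2862 rad,  Δλ = -0.8901 rad
q = Δφ/Δψ = 0.9715
d = R·√(Δφ² + q²Δλ²) = 6372·0.91086 = 5804 km

5804 km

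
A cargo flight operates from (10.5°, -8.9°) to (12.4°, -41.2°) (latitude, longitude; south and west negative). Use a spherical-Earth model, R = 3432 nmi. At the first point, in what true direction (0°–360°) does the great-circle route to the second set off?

θ = atan2( sin Δλ·cos φ₂ ,  cos φ₁ sin φ₂ − sin φ₁ cos φ₂ cos Δλ )
  = atan2(-0.5219, +0.0607) = 276.63°

276.6°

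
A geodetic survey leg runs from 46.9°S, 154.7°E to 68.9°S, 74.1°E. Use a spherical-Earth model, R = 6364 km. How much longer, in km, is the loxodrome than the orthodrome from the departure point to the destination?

317 km

Great circle: cos σ = sin φ₁ sin φ₂ + cos φ₁ cos φ₂ cos Δλ,  σ = 0.7650 rad → d_gc = 4868.5 km
Rhumb line: Δψ = -0.7516, q = Δφ/Δψ = 0.5108, d_rh = R√(Δφ²+q²Δλ²) = 5185.3 km
Excess = 5185.3 − 4868.5 = 316.8 ≈ 317 km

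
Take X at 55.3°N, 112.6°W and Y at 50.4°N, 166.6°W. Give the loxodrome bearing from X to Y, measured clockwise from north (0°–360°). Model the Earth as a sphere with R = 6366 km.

Δψ = ln[tan(π/4+φ₂/2)/tan(π/4+φ₁/2)] = -0.1418
Δλ = -0.9425 rad (taken the short way round)
course = atan2(Δλ, Δψ) = 261.44°

261.4°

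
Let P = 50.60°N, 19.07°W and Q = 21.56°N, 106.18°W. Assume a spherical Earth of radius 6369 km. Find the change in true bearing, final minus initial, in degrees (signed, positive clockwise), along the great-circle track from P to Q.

Initial bearing θ₁ = atan2(sin Δλ cos φ₂, cos φ₁ sin φ₂ − sin φ₁ cos φ₂ cos Δλ) = 281.98°
Final bearing θ₂ = (initial bearing from the destination back to the start) + 180° = 221.88°
Δθ = θ₂ − θ₁ = -60.1°

-60.1°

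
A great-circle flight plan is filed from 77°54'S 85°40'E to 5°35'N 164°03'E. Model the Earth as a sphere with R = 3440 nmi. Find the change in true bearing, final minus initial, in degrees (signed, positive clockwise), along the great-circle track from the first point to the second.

Initial bearing θ₁ = atan2(sin Δλ cos φ₂, cos φ₁ sin φ₂ − sin φ₁ cos φ₂ cos Δλ) = 77.49°
Final bearing θ₂ = (initial bearing from the destination back to the start) + 180° = 11.87°
Δθ = θ₂ − θ₁ = -65.6°

-65.6°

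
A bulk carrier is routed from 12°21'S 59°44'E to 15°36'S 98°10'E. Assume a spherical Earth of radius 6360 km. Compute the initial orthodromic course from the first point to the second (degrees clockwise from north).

99.6°

θ = atan2( sin Δλ·cos φ₂ ,  cos φ₁ sin φ₂ − sin φ₁ cos φ₂ cos Δλ )
  = atan2(+0.5987, -0.1013) = 99.61°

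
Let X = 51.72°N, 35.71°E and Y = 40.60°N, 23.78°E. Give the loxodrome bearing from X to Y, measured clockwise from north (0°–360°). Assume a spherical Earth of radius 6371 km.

216.5°

Meridional parts: M(φ₁)=+1.0582, M(φ₂)=+0.7766 → ΔM = -0.2816;  Δλ = -0.2082 rad
tan C = Δλ / ΔM = +0.7394 → C = 216.48°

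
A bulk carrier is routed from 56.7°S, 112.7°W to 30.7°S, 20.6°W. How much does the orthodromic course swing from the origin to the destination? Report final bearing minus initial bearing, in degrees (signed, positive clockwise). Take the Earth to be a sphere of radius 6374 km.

-72.7°

Initial bearing θ₁ = atan2(sin Δλ cos φ₂, cos φ₁ sin φ₂ − sin φ₁ cos φ₂ cos Δλ) = 109.64°
Final bearing θ₂ = (initial bearing from the destination back to the start) + 180° = 36.97°
Δθ = θ₂ − θ₁ = -72.7°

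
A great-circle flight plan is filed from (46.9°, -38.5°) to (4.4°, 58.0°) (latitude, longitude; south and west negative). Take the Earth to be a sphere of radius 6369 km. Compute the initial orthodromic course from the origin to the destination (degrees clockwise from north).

82.2°

N = sin Δλ·cos φ₂ = +0.9906;  D = cos φ₁ sin φ₂ − sin φ₁ cos φ₂ cos Δλ = +0.1348
initial course = atan2(N, D) = 82.25°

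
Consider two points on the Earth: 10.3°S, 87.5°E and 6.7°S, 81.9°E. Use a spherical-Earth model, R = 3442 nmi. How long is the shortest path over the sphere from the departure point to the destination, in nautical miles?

Haversine: a = sin²(Δφ/2)+cos φ₁ cos φ₂ sin²(Δλ/2) = 0.00332;  σ = 2·atan2(√a,√(1−a))
σ = 6.605° → d = Rσ = 3442·0.11528 = 397 nmi

397 nmi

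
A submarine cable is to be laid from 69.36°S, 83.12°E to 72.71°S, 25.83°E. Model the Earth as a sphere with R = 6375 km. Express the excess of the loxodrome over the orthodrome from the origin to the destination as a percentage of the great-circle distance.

3.9%

Great circle: σ = 0.3171 rad → d_gc = Rσ = 2021.6 km
Rhumb: Δφ = -0.0585, Δλ = -0.9999, Δψ = -0.1804, q = Δφ/Δψ = 0.3242 → d_rh = R√(Δφ²+q²Δλ²) = 2099.7 km
Excess = (2099.7 − 2021.6) / 2021.6 = 78.1 / 2021.6 = 3.86% ≈ 3.9%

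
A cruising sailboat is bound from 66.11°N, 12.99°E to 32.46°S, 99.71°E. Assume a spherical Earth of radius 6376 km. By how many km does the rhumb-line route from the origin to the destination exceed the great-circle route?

Great circle: cos σ = sin φ₁ sin φ₂ + cos φ₁ cos φ₂ cos Δλ,  σ = 2.0614 rad → d_gc = 13143.6 km
Rhumb line: Δψ = -2.1528, q = Δφ/Δψ = 0.7991, d_rh = R√(Δφ²+q²Δλ²) = 13408.8 km
Excess = 13408.8 − 13143.6 = 265.2 ≈ 265 km

265 km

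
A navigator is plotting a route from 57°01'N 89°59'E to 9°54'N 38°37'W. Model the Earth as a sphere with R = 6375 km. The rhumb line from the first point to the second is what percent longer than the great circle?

10.7%

Great circle: σ = 1.7623 rad → d_gc = Rσ = 11234.8 km
Rhumb: Δφ = -0.8223, Δλ = -2.2445, Δψ = -1.0436, q = Δφ/Δψ = 0.7880 → d_rh = R√(Δφ²+q²Δλ²) = 12434.6 km
Excess = (12434.6 − 11234.8) / 11234.8 = 1199.8 / 11234.8 = 10.68% ≈ 10.7%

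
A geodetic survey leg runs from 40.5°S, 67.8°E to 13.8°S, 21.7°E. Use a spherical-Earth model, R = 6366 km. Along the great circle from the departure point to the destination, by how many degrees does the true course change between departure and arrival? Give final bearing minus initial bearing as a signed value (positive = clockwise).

At departure: θ₁ = atan2(sin Δλ cos φ₂, cos φ₁ sin φ₂ − sin φ₁ cos φ₂ cos Δλ) = 290.09°
At arrival: θ₂ = atan2(sin Δλ cos φ₁, −cos φ₂ sin φ₁ + sin φ₂ cos φ₁ cos Δλ) = 312.66°
Δθ = θ₂ − θ₁ = +22.6°

+22.6°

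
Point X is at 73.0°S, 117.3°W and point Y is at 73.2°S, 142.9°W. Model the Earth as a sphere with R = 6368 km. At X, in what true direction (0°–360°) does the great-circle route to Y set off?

256.2°

θ = atan2( sin Δλ·cos φ₂ ,  cos φ₁ sin φ₂ − sin φ₁ cos φ₂ cos Δλ )
  = atan2(-0.1249, -0.0306) = 256.22°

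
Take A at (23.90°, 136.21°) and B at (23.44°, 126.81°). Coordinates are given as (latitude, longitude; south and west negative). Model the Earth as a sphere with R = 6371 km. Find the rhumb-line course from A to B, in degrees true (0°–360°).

Meridional parts: M(φ₁)=+0.4298, M(φ₂)=+0.4210 → ΔM = -0.0088;  Δλ = -0.1641 rad
tan C = Δλ / ΔM = +18.7156 → C = 266.94°

266.9°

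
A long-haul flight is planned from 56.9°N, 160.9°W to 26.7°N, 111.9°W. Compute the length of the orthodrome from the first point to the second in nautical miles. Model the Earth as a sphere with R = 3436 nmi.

2750 nmi

Haversine: a = sin²(Δφ/2)+cos φ₁ cos φ₂ sin²(Δλ/2) = 0.15176;  σ = 2·atan2(√a,√(1−a))
σ = 45.855° → d = Rσ = 3436·0.80032 = 2750 nmi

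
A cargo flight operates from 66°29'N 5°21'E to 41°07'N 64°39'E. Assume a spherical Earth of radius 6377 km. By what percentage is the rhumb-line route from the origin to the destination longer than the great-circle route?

Great circle: σ = 0.7129 rad → d_gc = Rσ = 4546.3 km
Rhumb: Δφ = -0.4427, Δλ = +1.0350, Δψ = -0.7809, q = Δφ/Δψ = 0.5669 → d_rh = R√(Δφ²+q²Δλ²) = 4687.4 km
Excess = (4687.4 − 4546.3) / 4546.3 = 141.1 / 4546.3 = 3.10% ≈ 3.1%

3.1%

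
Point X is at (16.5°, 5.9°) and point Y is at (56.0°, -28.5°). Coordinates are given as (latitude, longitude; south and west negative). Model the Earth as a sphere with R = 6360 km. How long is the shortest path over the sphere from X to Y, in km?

5253 km

Haversine: a = sin²(Δφ/2)+cos φ₁ cos φ₂ sin²(Δλ/2) = 0.16107;  σ = 2·atan2(√a,√(1−a))
σ = 47.324° → d = Rσ = 6360·0.82595 = 5253 km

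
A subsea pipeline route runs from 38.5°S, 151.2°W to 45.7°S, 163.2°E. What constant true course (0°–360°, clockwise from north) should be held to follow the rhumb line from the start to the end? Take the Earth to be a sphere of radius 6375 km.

Δψ = ln[tan(π/4+φ₂/2)/tan(π/4+φ₁/2)] = -0.1697
Δλ = -0.7959 rad (taken the short way round)
course = atan2(Δλ, Δψ) = 257.97°

258.0°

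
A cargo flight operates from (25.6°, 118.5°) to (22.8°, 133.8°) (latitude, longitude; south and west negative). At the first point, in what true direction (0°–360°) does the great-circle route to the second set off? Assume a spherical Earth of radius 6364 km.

98.1°

θ = atan2( sin Δλ·cos φ₂ ,  cos φ₁ sin φ₂ − sin φ₁ cos φ₂ cos Δλ )
  = atan2(+0.2433, -0.0347) = 98.13°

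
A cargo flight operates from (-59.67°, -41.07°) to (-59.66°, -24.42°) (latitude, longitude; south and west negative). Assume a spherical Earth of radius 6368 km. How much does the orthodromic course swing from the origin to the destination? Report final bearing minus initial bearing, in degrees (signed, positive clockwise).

Initial bearing θ₁ = atan2(sin Δλ cos φ₂, cos φ₁ sin φ₂ − sin φ₁ cos φ₂ cos Δλ) = 97.13°
Final bearing θ₂ = (initial bearing from the destination back to the start) + 180° = 82.73°
Δθ = θ₂ − θ₁ = -14.4°

-14.4°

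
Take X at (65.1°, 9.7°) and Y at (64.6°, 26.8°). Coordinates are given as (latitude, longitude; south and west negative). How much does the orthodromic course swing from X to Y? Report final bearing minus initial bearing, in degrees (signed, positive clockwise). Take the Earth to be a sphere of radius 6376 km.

Initial bearing θ₁ = atan2(sin Δλ cos φ₂, cos φ₁ sin φ₂ − sin φ₁ cos φ₂ cos Δλ) = 86.16°
Final bearing θ₂ = (initial bearing from the destination back to the start) + 180° = 101.66°
Δθ = θ₂ − θ₁ = +15.5°

+15.5°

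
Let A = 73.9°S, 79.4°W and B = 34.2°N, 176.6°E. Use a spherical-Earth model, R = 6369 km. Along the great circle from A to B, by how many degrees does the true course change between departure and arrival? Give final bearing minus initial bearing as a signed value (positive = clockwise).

+73.0°

Initial bearing θ₁ = atan2(sin Δλ cos φ₂, cos φ₁ sin φ₂ − sin φ₁ cos φ₂ cos Δλ) = 267.41°
Final bearing θ₂ = (initial bearing from the destination back to the start) + 180° = 340.43°
Δθ = θ₂ − θ₁ = +73.0°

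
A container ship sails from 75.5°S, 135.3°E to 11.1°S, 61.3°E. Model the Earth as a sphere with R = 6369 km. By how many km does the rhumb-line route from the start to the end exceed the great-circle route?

337 km

Great circle: cos σ = sin φ₁ sin φ₂ + cos φ₁ cos φ₂ cos Δλ,  σ = 1.3139 rad → d_gc = 8368.0 km
Rhumb line: Δψ = +1.8669, q = Δφ/Δψ = 0.6021, d_rh = R√(Δφ²+q²Δλ²) = 8704.8 km
Excess = 8704.8 − 8368.0 = 336.8 ≈ 337 km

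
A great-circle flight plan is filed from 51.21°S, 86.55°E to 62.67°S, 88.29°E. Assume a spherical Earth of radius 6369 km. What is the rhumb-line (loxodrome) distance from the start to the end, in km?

Rhumb course C = atan2(Δλ, Δψ) with Δψ = ln[tan(π/4+φ₂/2)/tan(π/4+φ₁/2)] = -0.3702, Δλ = +0.0304 → C = 175.31°
d = R·|Δφ| / |cos C| = 6369·0.20001 / 0.99665 = 1278 km

1278 km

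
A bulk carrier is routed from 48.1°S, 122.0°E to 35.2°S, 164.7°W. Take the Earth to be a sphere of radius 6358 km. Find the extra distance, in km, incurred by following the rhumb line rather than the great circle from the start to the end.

204 km

Great circle: cos σ = sin φ₁ sin φ₂ + cos φ₁ cos φ₂ cos Δλ,  σ = 0.9449 rad → d_gc = 6007.4 km
Rhumb line: Δψ = +0.3030, q = Δφ/Δψ = 0.7431, d_rh = R√(Δφ²+q²Δλ²) = 6211.7 km
Excess = 6211.7 − 6007.4 = 204.3 ≈ 204 km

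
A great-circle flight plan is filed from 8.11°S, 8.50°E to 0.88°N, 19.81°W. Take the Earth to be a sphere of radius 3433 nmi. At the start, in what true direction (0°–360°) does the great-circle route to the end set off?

286.4°

N = sin Δλ·cos φ₂ = -0.4742;  D = cos φ₁ sin φ₂ − sin φ₁ cos φ₂ cos Δλ = +0.1394
initial course = atan2(N, D) = 286.38°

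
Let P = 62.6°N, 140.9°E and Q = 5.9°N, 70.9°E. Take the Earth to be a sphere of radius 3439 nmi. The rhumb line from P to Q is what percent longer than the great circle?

Great circle: σ = 1.3204 rad → d_gc = Rσ = 4540.7 nmi
Rhumb: Δφ = -0.9896, Δλ = -1.2217, Δψ = -1.3084, q = Δφ/Δψ = 0.7564 → d_rh = R√(Δφ²+q²Δλ²) = 4656.3 nmi
Excess = (4656.3 − 4540.7) / 4540.7 = 115.6 / 4540.7 = 2.546% ≈ 2.5%

2.5%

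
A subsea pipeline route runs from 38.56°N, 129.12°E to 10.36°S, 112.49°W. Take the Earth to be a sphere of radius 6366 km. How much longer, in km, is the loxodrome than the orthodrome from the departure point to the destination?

287 km

Great circle: cos σ = sin φ₁ sin φ₂ + cos φ₁ cos φ₂ cos Δλ,  σ = 2.0690 rad → d_gc = 13171.1 km
Rhumb line: Δψ = -0.9122, q = Δφ/Δψ = 0.9359, d_rh = R√(Δφ²+q²Δλ²) = 13457.9 km
Excess = 13457.9 − 13171.1 = 286.8 ≈ 287 km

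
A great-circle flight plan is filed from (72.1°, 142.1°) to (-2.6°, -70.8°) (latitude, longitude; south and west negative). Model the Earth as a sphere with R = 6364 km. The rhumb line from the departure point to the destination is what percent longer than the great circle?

Great circle: σ = 1.8765 rad → d_gc = Rσ = 11942.0 km
Rhumb: Δφ = -1.3038, Δλ = +2.5674, Δψ = -1.8938, q = Δφ/Δψ = 0.6884 → d_rh = R√(Δφ²+q²Δλ²) = 13977.4 km
Excess = (13977.4 − 11942.0) / 11942.0 = 2035.4 / 11942.0 = 17.04% ≈ 17.0%

17.0%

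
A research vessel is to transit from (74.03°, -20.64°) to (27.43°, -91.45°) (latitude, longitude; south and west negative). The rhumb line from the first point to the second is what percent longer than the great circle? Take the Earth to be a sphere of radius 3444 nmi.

4.3%

Great circle: σ = 1.0202 rad → d_gc = Rσ = 3513.7 nmi
Rhumb: Δφ = -0.8133, Δλ = -1.2359, Δψ = -1.4660, q = Δφ/Δψ = 0.5548 → d_rh = R√(Δφ²+q²Δλ²) = 3663.6 nmi
Excess = (3663.6 − 3513.7) / 3513.7 = 149.9 / 3513.7 = 4.27% ≈ 4.3%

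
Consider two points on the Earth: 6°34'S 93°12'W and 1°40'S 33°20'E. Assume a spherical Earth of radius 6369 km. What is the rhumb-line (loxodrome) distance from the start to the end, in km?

Δψ = ln[tan(π/4+φ₂/2)/tan(π/4+φ₁/2)] = +0.0858;  Δφ = +0.0855 rad,  Δλ = +2.2084 rad
q = Δφ/Δψ = 0.9971
d = R·√(Δφ² + q²Δλ²) = 6369·2.20371 = 14035 km

14035 km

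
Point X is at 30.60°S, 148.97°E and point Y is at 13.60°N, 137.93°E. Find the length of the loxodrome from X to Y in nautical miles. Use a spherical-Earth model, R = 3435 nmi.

2725 nmi

Δψ = ln[tan(π/4+φ₂/2)/tan(π/4+φ₁/2)] = +0.8011;  Δφ = +0.7714 rad,  Δλ = -0.1927 rad
q = Δφ/Δψ = 0.9630
d = R·√(Δφ² + q²Δλ²) = 3435·0.79344 = 2725 nmi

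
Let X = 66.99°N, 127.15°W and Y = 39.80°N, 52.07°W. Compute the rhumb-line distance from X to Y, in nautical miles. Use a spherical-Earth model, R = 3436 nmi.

3038 nmi

Rhumb course C = atan2(Δλ, Δψ) with Δψ = ln[tan(π/4+φ₂/2)/tan(π/4+φ₁/2)] = -0.8335, Δλ = +1.3104 → C = 122.46°
d = R·|Δφ| / |cos C| = 3436·0.47456 / 0.53671 = 3038 nmi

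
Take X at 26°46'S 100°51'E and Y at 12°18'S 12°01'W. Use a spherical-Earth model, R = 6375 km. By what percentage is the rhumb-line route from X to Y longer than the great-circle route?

Great circle: σ = 1.8163 rad → d_gc = Rσ = 11578.9 km
Rhumb: Δφ = +0.2525, Δλ = -1.9699, Δψ = +0.2688, q = Δφ/Δψ = 0.9393 → d_rh = R√(Δφ²+q²Δλ²) = 11905.2 km
Excess = (11905.2 − 11578.9) / 11578.9 = 326.3 / 11578.9 = 2.82% ≈ 2.8%

2.8%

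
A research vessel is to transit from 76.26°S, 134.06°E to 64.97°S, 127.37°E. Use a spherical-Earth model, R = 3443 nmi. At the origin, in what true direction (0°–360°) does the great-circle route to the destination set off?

θ = atan2( sin Δλ·cos φ₂ ,  cos φ₁ sin φ₂ − sin φ₁ cos φ₂ cos Δλ )
  = atan2(-0.0493, +0.1930) = 345.67°

345.7°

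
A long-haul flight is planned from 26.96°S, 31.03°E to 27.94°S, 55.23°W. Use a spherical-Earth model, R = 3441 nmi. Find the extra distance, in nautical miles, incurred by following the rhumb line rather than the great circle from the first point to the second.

111 nmi

Great circle: cos σ = sin φ₁ sin φ₂ + cos φ₁ cos φ₂ cos Δλ,  σ = 1.3038 rad → d_gc = 4486.5 nmi
Rhumb line: Δψ = -0.0193, q = Δφ/Δψ = 0.8874, d_rh = R√(Δφ²+q²Δλ²) = 4597.5 nmi
Excess = 4597.5 − 4486.5 = 111.0 ≈ 111 nmi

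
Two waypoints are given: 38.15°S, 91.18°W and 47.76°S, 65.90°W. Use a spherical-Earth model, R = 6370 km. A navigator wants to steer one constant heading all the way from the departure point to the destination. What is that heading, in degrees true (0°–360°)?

Δψ = ln[tan(π/4+φ₂/2)/tan(π/4+φ₁/2)] = -0.2299
Δλ = +0.4412 rad (taken the short way round)
course = atan2(Δλ, Δψ) = 117.52°

117.5°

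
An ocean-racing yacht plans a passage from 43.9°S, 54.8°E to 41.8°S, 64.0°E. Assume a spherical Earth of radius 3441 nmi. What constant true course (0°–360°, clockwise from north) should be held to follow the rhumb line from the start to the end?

Δψ = ln[tan(π/4+φ₂/2)/tan(π/4+φ₁/2)] = +0.0500
Δλ = +0.1606 rad (taken the short way round)
course = atan2(Δλ, Δψ) = 72.70°

72.7°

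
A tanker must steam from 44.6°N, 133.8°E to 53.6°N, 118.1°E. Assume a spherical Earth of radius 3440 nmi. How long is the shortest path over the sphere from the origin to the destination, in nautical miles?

cos σ = sin φ₁ sin φ₂ + cos φ₁ cos φ₂ cos Δλ
      = sin(44.60°)sin(53.60°) + cos(44.60°)cos(53.60°)cos(-15.70°) = 0.9719
σ = 13.609° → d = Rσ = 3440·0.23752 = 817 nmi

817 nmi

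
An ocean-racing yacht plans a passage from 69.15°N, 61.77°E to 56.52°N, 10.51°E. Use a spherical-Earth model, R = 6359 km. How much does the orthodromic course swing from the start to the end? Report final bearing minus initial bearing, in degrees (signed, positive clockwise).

Initial bearing θ₁ = atan2(sin Δλ cos φ₂, cos φ₁ sin φ₂ − sin φ₁ cos φ₂ cos Δλ) = 266.58°
Final bearing θ₂ = (initial bearing from the destination back to the start) + 180° = 220.09°
Δθ = θ₂ − θ₁ = -46.5°

-46.5°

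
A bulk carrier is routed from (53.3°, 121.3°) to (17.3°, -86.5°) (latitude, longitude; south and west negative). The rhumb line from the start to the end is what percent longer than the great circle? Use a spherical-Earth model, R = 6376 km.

18.8%

Great circle: σ = 1.8404 rad → d_gc = Rσ = 11734.1 km
Rhumb: Δφ = -0.6283, Δλ = +2.6564, Δψ = -0.7969, q = Δφ/Δψ = 0.7884 → d_rh = R√(Δφ²+q²Δλ²) = 13941.7 km
Excess = (13941.7 − 11734.1) / 11734.1 = 2207.6 / 11734.1 = 18.81% ≈ 18.8%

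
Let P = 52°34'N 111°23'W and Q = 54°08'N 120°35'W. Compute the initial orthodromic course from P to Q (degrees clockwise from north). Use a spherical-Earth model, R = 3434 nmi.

θ = atan2( sin Δλ·cos φ₂ ,  cos φ₁ sin φ₂ − sin φ₁ cos φ₂ cos Δλ )
  = atan2(-0.0937, +0.0333) = 289.58°

289.6°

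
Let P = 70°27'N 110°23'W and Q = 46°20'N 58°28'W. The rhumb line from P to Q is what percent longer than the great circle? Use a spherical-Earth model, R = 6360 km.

Great circle: σ = 0.6020 rad → d_gc = Rσ = 3829.0 km
Rhumb: Δφ = -0.4209, Δλ = +0.9061, Δψ = -0.8440, q = Δφ/Δψ = 0.4987 → d_rh = R√(Δφ²+q²Δλ²) = 3927.8 km
Excess = (3927.8 − 3829.0) / 3829.0 = 98.8 / 3829.0 = 2.58% ≈ 2.6%

2.6%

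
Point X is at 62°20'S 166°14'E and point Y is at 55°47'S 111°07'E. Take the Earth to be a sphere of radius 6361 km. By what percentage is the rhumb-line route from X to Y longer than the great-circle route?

3.0%

Great circle: σ = 0.4913 rad → d_gc = Rσ = 3125.5 km
Rhumb: Δφ = +0.1143, Δλ = -0.9620, Δψ = +0.2231, q = Δφ/Δψ = 0.5123 → d_rh = R√(Δφ²+q²Δλ²) = 3218.2 km
Excess = (3218.2 − 3125.5) / 3125.5 = 92.7 / 3125.5 = 2.97% ≈ 3.0%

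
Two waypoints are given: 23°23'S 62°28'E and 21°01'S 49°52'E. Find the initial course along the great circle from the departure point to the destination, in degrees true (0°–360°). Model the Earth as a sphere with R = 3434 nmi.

N = sin Δλ·cos φ₂ = -0.2036;  D = cos φ₁ sin φ₂ − sin φ₁ cos φ₂ cos Δλ = +0.0324
initial course = atan2(N, D) = 279.03°

279.0°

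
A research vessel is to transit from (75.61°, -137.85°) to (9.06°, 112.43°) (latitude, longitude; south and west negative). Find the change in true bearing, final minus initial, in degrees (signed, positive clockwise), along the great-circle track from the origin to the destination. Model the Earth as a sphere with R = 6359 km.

At departure: θ₁ = atan2(sin Δλ cos φ₂, cos φ₁ sin φ₂ − sin φ₁ cos φ₂ cos Δλ) = 291.27°
At arrival: θ₂ = atan2(sin Δλ cos φ₁, −cos φ₂ sin φ₁ + sin φ₂ cos φ₁ cos Δλ) = 193.56°
Δθ = θ₂ − θ₁ = -97.7°

-97.7°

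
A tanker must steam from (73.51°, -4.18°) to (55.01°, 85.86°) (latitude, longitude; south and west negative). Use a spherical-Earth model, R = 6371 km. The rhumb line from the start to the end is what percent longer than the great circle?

Great circle: σ = 0.6674 rad → d_gc = Rσ = 4251.9 km
Rhumb: Δφ = -0.3229, Δλ = +1.5715, Δψ = -0.7771, q = Δφ/Δψ = 0.4155 → d_rh = R√(Δφ²+q²Δλ²) = 4640.6 km
Excess = (4640.6 − 4251.9) / 4251.9 = 388.7 / 4251.9 = 9.14% ≈ 9.1%

9.1%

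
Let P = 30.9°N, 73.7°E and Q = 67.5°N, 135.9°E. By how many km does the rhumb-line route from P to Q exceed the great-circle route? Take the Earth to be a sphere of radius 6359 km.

176 km

Great circle: cos σ = sin φ₁ sin φ₂ + cos φ₁ cos φ₂ cos Δλ,  σ = 0.8923 rad → d_gc = 5674.4 km
Rhumb line: Δψ = +1.0474, q = Δφ/Δψ = 0.6099, d_rh = R√(Δφ²+q²Δλ²) = 5850.4 km
Excess = 5850.4 − 5674.4 = 176.0 ≈ 176 km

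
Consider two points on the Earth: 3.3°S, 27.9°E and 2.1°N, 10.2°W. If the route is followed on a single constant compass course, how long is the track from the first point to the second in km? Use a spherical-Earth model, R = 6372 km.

4278 km

Rhumb course C = atan2(Δλ, Δψ) with Δψ = ln[tan(π/4+φ₂/2)/tan(π/4+φ₁/2)] = +0.0943, Δλ = -0.6650 → C = 278.07°
d = R·|Δφ| / |cos C| = 6372·0.09425 / 0.14039 = 4278 km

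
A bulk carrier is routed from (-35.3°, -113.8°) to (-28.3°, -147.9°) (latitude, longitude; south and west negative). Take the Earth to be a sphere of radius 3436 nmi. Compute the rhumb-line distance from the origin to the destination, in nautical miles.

Rhumb course C = atan2(Δλ, Δψ) with Δψ = ln[tan(π/4+φ₂/2)/tan(π/4+φ₁/2)] = +0.1439, Δλ = -0.5952 → C = 283.59°
d = R·|Δφ| / |cos C| = 3436·0.12217 / 0.23503 = 1786 nmi

1786 nmi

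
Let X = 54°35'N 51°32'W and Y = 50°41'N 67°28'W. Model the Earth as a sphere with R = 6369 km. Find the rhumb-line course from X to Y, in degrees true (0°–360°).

Meridional parts: M(φ₁)=+1.1416, M(φ₂)=+1.0294 → ΔM = -0.1123;  Δλ = -0.2781 rad
tan C = Δλ / ΔM = +2.4774 → C = 248.02°

248.0°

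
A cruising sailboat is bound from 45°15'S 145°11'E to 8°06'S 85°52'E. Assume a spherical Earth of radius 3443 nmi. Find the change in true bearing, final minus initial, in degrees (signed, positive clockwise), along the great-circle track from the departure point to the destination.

+30.2°

Initial bearing θ₁ = atan2(sin Δλ cos φ₂, cos φ₁ sin φ₂ − sin φ₁ cos φ₂ cos Δλ) = 286.96°
Final bearing θ₂ = (initial bearing from the destination back to the start) + 180° = 317.14°
Δθ = θ₂ − θ₁ = +30.2°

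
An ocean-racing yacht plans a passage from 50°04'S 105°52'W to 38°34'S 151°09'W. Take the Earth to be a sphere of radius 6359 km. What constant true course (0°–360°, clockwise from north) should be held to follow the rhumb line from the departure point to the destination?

289.6°

Δψ = ln[tan(π/4+φ₂/2)/tan(π/4+φ₁/2)] = +0.2819
Δλ = -0.7903 rad (taken the short way round)
course = atan2(Δλ, Δψ) = 289.63°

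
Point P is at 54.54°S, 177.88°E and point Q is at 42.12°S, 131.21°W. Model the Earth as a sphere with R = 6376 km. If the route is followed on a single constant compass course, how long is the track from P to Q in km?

Δψ = ln[tan(π/4+φ₂/2)/tan(π/4+φ₁/2)] = +0.3283;  Δφ = +0.2168 rad,  Δλ = +0.8885 rad
q = Δφ/Δψ = 0.6602
d = R·√(Δφ² + q²Δλ²) = 6376·0.62541 = 3988 km

3988 km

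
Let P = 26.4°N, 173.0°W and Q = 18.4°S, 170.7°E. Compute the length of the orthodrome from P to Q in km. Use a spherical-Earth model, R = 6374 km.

5286 km

Haversine: a = sin²(Δφ/2)+cos φ₁ cos φ₂ sin²(Δλ/2) = 0.16230;  σ = 2·atan2(√a,√(1−a))
σ = 47.514° → d = Rσ = 6374·0.82928 = 5286 km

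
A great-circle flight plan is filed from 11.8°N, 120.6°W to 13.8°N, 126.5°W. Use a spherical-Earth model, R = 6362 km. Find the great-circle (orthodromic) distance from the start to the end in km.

cos σ = sin φ₁ sin φ₂ + cos φ₁ cos φ₂ cos Δλ
      = sin(11.80°)sin(13.80°) + cos(11.80°)cos(13.80°)cos(-5.90°) = 0.9944
σ = 6.091° → d = Rσ = 6362·0.10630 = 676 km

676 km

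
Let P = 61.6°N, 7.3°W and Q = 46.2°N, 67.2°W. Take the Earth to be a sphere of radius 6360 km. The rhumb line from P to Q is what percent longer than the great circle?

Great circle: σ = 0.6435 rad → d_gc = Rσ = 4092.7 km
Rhumb: Δφ = -0.2688, Δλ = -1.0455, Δψ = -0.4629, q = Δφ/Δψ = 0.5806 → d_rh = R√(Δφ²+q²Δλ²) = 4222.3 km
Excess = (4222.3 − 4092.7) / 4092.7 = 129.6 / 4092.7 = 3.17% ≈ 3.2%

3.2%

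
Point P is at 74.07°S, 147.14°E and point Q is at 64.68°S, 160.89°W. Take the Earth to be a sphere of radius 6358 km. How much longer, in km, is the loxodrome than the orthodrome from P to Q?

67 km

Great circle: cos σ = sin φ₁ sin φ₂ + cos φ₁ cos φ₂ cos Δλ,  σ = 0.3436 rad → d_gc = 2184.8 km
Rhumb line: Δψ = +0.4734, q = Δφ/Δψ = 0.3462, d_rh = R√(Δφ²+q²Δλ²) = 2252.1 km
Excess = 2252.1 − 2184.8 = 67.3 ≈ 67 km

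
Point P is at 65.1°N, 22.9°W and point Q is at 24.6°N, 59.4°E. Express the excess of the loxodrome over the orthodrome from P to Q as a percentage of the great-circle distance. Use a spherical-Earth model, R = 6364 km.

Great circle: σ = 1.1275 rad → d_gc = Rσ = 7175.7 km
Rhumb: Δφ = -0.7069, Δλ = +1.4364, Δψ = -1.0674, q = Δφ/Δψ = 0.6622 → d_rh = R√(Δφ²+q²Δλ²) = 7542.0 km
Excess = (7542.0 − 7175.7) / 7175.7 = 366.3 / 7175.7 = 5.10% ≈ 5.1%

5.1%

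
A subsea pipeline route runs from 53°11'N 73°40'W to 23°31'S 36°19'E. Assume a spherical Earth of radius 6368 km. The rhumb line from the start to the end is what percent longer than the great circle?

2.4%

Great circle: σ = 2.1028 rad → d_gc = Rσ = 13390.3 km
Rhumb: Δφ = -1.3387, Δλ = +1.9196, Δψ = -1.5226, q = Δφ/Δψ = 0.8792 → d_rh = R√(Δφ²+q²Δλ²) = 13717.3 km
Excess = (13717.3 − 13390.3) / 13390.3 = 327.0 / 13390.3 = 2.44% ≈ 2.4%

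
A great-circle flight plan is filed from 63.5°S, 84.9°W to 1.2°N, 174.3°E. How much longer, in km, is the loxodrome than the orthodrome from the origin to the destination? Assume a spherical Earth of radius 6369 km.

Great circle: cos σ = sin φ₁ sin φ₂ + cos φ₁ cos φ₂ cos Δλ,  σ = 1.6733 rad → d_gc = 10657.3 km
Rhumb line: Δψ = +1.4671, q = Δφ/Δψ = 0.7697, d_rh = R√(Δφ²+q²Δλ²) = 11229.6 km
Excess = 11229.6 − 10657.3 = 572.3 ≈ 572 km

572 km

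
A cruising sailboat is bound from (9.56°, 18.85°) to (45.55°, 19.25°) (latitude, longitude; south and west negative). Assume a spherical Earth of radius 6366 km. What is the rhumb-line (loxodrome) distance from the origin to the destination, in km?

3999 km

Rhumb course C = atan2(Δλ, Δψ) with Δψ = ln[tan(π/4+φ₂/2)/tan(π/4+φ₁/2)] = +0.7274, Δλ = +0.0070 → C = 0.55°
d = R·|Δφ| / |cos C| = 6366·0.62814 / 0.99995 = 3999 km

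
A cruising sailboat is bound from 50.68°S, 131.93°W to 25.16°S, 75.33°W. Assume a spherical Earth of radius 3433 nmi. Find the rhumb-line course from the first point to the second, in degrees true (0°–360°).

Meridional parts: M(φ₁)=-1.0293, M(φ₂)=-0.4540 → ΔM = +0.5753;  Δλ = +0.9879 rad
tan C = Δλ / ΔM = +1.7171 → C = 59.78°

59.8°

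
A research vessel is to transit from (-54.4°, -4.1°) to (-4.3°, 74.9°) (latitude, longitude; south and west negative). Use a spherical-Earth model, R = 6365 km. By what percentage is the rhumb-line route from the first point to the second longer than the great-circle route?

2.5%

Great circle: σ = 1.3982 rad → d_gc = Rσ = 8899.6 km
Rhumb: Δφ = +0.8744, Δλ = +1.3788, Δψ = +1.0610, q = Δφ/Δψ = 0.8241 → d_rh = R√(Δφ²+q²Δλ²) = 9126.3 km
Excess = (9126.3 − 8899.6) / 8899.6 = 226.7 / 8899.6 = 2.547% ≈ 2.5%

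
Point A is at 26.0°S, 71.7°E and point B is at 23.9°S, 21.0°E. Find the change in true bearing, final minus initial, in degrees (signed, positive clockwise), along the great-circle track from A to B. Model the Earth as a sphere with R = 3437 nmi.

+22.6°

Initial bearing θ₁ = atan2(sin Δλ cos φ₂, cos φ₁ sin φ₂ − sin φ₁ cos φ₂ cos Δλ) = 261.14°
Final bearing θ₂ = (initial bearing from the destination back to the start) + 180° = 283.75°
Δθ = θ₂ − θ₁ = +22.6°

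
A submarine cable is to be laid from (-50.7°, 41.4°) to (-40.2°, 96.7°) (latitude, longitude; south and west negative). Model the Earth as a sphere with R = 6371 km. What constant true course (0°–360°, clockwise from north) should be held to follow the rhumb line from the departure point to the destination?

Meridional parts: M(φ₁)=-1.0298, M(φ₂)=-0.7675 → ΔM = +0.2624;  Δλ = +0.9652 rad
tan C = Δλ / ΔM = +3.6788 → C = 74.79°

74.8°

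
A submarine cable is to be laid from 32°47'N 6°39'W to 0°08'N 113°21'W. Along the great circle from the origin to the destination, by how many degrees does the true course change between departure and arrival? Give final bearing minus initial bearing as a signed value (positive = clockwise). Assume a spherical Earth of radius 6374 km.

Initial bearing θ₁ = atan2(sin Δλ cos φ₂, cos φ₁ sin φ₂ − sin φ₁ cos φ₂ cos Δλ) = 279.34°
Final bearing θ₂ = (initial bearing from the destination back to the start) + 180° = 236.06°
Δθ = θ₂ − θ₁ = -43.3°

-43.3°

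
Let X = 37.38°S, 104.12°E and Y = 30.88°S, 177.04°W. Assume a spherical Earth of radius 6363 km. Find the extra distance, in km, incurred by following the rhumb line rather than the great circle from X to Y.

Great circle: cos σ = sin φ₁ sin φ₂ + cos φ₁ cos φ₂ cos Δλ,  σ = 1.1112 rad → d_gc = 7070.6 km
Rhumb line: Δψ = +0.1372, q = Δφ/Δψ = 0.8269, d_rh = R√(Δφ²+q²Δλ²) = 7276.0 km
Excess = 7276.0 − 7070.6 = 205.4 ≈ 205 km

205 km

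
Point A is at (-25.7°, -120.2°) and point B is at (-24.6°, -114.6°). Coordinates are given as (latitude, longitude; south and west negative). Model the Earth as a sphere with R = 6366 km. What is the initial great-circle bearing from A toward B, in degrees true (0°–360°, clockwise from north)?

79.0°

θ = atan2( sin Δλ·cos φ₂ ,  cos φ₁ sin φ₂ − sin φ₁ cos φ₂ cos Δλ )
  = atan2(+0.0887, +0.0173) = 78.96°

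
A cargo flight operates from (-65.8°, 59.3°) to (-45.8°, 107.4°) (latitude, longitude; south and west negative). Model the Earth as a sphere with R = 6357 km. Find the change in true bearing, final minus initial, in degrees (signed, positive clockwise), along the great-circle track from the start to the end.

-41.1°

At departure: θ₁ = atan2(sin Δλ cos φ₂, cos φ₁ sin φ₂ − sin φ₁ cos φ₂ cos Δλ) = 75.85°
At arrival: θ₂ = atan2(sin Δλ cos φ₁, −cos φ₂ sin φ₁ + sin φ₂ cos φ₁ cos Δλ) = 34.76°
Δθ = θ₂ − θ₁ = -41.1°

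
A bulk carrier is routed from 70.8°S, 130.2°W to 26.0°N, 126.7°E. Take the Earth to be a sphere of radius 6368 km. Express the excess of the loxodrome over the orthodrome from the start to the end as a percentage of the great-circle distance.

4.4%

Great circle: σ = 2.0726 rad → d_gc = Rσ = 13198.1 km
Rhumb: Δφ = +1.6895, Δλ = -1.7994, Δψ = +2.2473, q = Δφ/Δψ = 0.7518 → d_rh = R√(Δφ²+q²Δλ²) = 13782.6 km
Excess = (13782.6 − 13198.1) / 13198.1 = 584.5 / 13198.1 = 4.43% ≈ 4.4%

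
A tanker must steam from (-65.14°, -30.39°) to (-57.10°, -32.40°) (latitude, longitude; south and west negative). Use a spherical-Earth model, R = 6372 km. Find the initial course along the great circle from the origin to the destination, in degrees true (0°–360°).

352.2°

N = sin Δλ·cos φ₂ = -0.0191;  D = cos φ₁ sin φ₂ − sin φ₁ cos φ₂ cos Δλ = +0.1396
initial course = atan2(N, D) = 352.23°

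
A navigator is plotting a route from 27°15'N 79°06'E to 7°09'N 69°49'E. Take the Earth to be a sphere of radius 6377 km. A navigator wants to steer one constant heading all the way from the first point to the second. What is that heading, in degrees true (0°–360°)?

203.7°

Δψ = ln[tan(π/4+φ₂/2)/tan(π/4+φ₁/2)] = -0.3695
Δλ = -0.1620 rad (taken the short way round)
course = atan2(Δλ, Δψ) = 203.68°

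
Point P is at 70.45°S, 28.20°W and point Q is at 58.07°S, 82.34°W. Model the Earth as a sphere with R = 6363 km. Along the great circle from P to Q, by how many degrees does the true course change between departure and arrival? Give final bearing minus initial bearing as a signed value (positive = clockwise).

At departure: θ₁ = atan2(sin Δλ cos φ₂, cos φ₁ sin φ₂ − sin φ₁ cos φ₂ cos Δλ) = 271.06°
At arrival: θ₂ = atan2(sin Δλ cos φ₁, −cos φ₂ sin φ₁ + sin φ₂ cos φ₁ cos Δλ) = 320.76°
Δθ = θ₂ − θ₁ = +49.7°

+49.7°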